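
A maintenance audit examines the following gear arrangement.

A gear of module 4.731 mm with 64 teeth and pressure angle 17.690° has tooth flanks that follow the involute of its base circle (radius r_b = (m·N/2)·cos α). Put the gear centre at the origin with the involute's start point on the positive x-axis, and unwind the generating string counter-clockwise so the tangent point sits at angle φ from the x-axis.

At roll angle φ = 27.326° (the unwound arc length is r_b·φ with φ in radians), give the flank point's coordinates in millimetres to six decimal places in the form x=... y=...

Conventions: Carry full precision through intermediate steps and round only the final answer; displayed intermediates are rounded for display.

x=159.716006 y=5.097931

single-mesh involute tooth geometry (64T wheel at module 4.731)
pitch radius r_p = m·N/2 = 4.731·64/2 = 151.392000
base radius r_b = r_p·cos α = 151.392000·cos 17.690° = 144.233358
roll angle φ = 27.326° = 0.47692867 rad
x = r_b·(cos φ + φ·sin φ) = 159.716006
y = r_b·(sin φ − φ·cos φ) = 5.097931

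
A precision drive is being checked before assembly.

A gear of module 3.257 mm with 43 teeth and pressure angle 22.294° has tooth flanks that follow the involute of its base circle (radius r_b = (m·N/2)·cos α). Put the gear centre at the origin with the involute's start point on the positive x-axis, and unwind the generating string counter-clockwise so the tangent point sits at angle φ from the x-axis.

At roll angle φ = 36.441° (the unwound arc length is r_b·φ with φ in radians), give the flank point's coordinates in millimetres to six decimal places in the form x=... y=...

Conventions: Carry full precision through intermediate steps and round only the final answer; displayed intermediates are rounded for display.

single-mesh involute tooth geometry (43T wheel at module 3.257)
pitch radius r_p = m·N/2 = 3.257·43/2 = 70.025500
base radius r_b = r_p·cos α = 70.025500·cos 22.294° = 64.791055
roll angle φ = 36.441° = 0.63601543 rad
x = r_b·(cos φ + φ·sin φ) = 76.599792
y = r_b·(sin φ − φ·cos φ) = 5.334898

x=76.599792 y=5.334898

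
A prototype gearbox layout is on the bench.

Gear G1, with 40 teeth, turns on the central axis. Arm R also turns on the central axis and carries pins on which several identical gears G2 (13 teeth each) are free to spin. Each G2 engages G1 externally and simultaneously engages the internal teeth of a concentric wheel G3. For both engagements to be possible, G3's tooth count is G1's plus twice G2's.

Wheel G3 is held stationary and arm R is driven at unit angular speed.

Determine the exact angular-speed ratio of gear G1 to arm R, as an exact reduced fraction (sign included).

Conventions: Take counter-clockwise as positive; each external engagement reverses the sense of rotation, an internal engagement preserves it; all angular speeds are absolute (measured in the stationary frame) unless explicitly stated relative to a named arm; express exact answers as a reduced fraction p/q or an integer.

53/20

planetary set (40T centre, 13T on arm, 66T internal) — Willis relation
ring teeth: 40 + 2·13 = 66
40(ω_sun−ω_arm) = −66(ω_ring−ω_arm),  ω_ring = 0, ω_arm = 1
ω_sun = 1 − (66/40)(0−1) = 53/20
ω_out/ω_in = 53/20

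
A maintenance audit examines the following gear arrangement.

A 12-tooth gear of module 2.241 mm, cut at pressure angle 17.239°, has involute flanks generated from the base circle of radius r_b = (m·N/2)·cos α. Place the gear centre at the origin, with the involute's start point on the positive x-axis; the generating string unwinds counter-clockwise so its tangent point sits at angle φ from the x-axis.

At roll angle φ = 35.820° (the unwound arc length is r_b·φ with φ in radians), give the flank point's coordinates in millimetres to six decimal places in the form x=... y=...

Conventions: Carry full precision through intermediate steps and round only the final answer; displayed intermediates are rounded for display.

x=15.111634 y=1.005655

recognized (one wheel, involute flank): single-mesh tooth geometry, m = 2.241, N = 12
pitch radius r_p = m·N/2 = 2.241·12/2 = 13.446000
base radius r_b = r_p·cos α = 13.446000·cos 17.239° = 12.841963
roll angle φ = 35.820° = 0.62517694 rad
x = r_b·(cos φ + φ·sin φ) = 15.111634
y = r_b·(sin φ − φ·cos φ) = 1.005655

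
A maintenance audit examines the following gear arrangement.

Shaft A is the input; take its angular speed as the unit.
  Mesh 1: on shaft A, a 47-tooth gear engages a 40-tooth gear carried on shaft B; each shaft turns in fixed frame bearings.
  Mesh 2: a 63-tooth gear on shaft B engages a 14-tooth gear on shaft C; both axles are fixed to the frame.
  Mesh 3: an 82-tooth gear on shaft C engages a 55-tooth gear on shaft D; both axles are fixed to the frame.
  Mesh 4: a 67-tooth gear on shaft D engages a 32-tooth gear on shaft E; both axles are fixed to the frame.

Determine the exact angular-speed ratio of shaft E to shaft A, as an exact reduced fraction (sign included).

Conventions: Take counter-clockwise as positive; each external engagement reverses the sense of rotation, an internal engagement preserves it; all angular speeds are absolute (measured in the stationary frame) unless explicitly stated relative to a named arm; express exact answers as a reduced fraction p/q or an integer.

1161981/70400

class = fixed-axis compound train [4 meshes; 4 ratios multiply, 4 sense flips]
mesh 1 [47T→40T]: running ratio 47/40, sense −
mesh 2 [63T→14T]: running ratio 423/80, sense +
mesh 3 [82T→55T]: running ratio 17343/2200, sense −
mesh 4 [67T→32T]: running ratio 1161981/70400, sense +
ω_out/ω_in = 1161981/70400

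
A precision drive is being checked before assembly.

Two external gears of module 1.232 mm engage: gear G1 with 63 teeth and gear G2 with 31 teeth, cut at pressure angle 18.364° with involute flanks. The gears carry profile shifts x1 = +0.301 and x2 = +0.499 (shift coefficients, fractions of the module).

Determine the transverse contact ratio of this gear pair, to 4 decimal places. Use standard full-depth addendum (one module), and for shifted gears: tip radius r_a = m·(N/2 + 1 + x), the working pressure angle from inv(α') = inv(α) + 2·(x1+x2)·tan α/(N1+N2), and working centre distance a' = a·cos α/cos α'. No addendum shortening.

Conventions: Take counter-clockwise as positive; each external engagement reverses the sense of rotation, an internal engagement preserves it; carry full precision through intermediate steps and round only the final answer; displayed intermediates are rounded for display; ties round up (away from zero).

recognized (one external pair, fixed centres): single-mesh tooth geometry, m = 1.232, N1 = 63, N2 = 31
base radii: r_b1 = 36.831670, r_b2 = 18.123520
tip radii: r_a1 = 40.410832, r_a2 = 20.942768
inv(α') = inv(18.364°) + 2·(+0.301+0.499)·tan α/(63+31) = 0.01709611  ⇒  α' = 20.90277°
a' = a·cos α / cos α' = 57.9040·cos 18.364°/cos 20.90277° = 58.826741
action lengths: √(r_a1²−r_b1²) = 16.627190, √(r_a2²−r_b2²) = 10.494644
base pitch p_b = π·m·cos α = 3.673337
CR = (16.627190 + 10.494644 − 58.826741·sin 20.90277°)/3.673337 = 1.669720
contact ratio ≈ 1.6697

1.6697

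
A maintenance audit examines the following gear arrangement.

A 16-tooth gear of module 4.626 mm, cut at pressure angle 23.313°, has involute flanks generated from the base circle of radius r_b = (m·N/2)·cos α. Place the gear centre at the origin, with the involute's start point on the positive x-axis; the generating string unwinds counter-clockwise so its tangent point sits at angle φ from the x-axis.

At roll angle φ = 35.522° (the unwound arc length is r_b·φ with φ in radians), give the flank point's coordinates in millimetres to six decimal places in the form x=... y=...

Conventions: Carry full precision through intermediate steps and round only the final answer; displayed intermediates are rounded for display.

class = single-mesh tooth geometry [base-circle involute, m = 4.626, 16T]
pitch radius r_p = m·N/2 = 4.626·16/2 = 37.008000
base radius r_b = r_p·cos α = 37.008000·cos 23.313° = 33.986541
roll angle φ = 35.522° = 0.61997586 rad
x = r_b·(cos φ + φ·sin φ) = 39.903873
y = r_b·(sin φ − φ·cos φ) = 2.597313

x=39.903873 y=2.597313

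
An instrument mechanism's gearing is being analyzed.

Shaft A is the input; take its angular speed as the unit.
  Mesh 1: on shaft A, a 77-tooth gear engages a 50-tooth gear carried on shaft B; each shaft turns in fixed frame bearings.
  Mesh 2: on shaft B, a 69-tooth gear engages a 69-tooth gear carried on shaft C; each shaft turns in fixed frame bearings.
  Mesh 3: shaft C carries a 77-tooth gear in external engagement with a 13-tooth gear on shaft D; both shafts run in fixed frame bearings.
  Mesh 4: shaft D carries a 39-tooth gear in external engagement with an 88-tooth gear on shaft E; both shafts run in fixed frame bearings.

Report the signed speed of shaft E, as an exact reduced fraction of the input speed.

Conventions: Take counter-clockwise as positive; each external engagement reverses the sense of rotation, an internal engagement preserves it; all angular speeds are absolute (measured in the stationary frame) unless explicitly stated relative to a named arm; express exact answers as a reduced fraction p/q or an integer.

4-mesh fixed-axis compound train (all bearings frame-fixed)
mesh 1 [77T→50T]: |ω|/ω_in = 1×77/50 = 77/50, sense flips to −
mesh 2 [69T→69T]: |ω|/ω_in = (77/50)×69/69 = 77/50, sense flips to +
mesh 3 [77T→13T]: |ω|/ω_in = (77/50)×77/13 = 5929/650, sense flips to −
mesh 4 [39T→88T]: |ω|/ω_in = (5929/650)×39/88 = 1617/400, sense flips to +
signed output speed (× input speed) = 1617/400

1617/400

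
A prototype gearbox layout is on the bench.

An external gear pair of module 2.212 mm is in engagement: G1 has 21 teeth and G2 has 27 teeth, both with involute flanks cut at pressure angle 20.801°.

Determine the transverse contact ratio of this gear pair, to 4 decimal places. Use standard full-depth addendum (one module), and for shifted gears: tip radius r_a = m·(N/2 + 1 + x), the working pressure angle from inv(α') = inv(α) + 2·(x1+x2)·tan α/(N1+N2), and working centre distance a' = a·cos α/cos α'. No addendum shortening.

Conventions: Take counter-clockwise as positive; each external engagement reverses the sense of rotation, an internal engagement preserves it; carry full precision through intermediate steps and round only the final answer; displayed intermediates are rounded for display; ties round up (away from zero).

1.5695

class = single-mesh tooth geometry [involute pair 21T × 27T, m = 2.212]
base radii: r_b1 = 21.712117, r_b2 = 27.915579
tip radii: r_a1 = 25.438000, r_a2 = 32.074000
no profile shift: α' = α, a' = a
action lengths: √(r_a1²−r_b1²) = 13.254275, √(r_a2²−r_b2²) = 15.794363
base pitch p_b = π·m·cos α = 6.496250
CR = (13.254275 + 15.794363 − 53.088000·sin 20.80100°)/6.496250 = 1.569498
contact ratio ≈ 1.5695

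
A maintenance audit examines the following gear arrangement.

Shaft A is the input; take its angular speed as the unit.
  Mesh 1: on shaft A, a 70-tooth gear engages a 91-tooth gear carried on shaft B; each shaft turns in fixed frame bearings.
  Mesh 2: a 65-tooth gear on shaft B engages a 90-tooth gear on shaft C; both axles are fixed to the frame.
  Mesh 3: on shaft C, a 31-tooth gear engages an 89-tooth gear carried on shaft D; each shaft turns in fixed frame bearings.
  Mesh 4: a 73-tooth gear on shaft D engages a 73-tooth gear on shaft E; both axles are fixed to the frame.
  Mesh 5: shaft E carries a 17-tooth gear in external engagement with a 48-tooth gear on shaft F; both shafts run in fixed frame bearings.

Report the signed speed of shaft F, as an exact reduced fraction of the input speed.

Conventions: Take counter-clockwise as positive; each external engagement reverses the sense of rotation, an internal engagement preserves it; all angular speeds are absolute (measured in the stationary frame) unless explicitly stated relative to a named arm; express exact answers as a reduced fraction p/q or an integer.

5-mesh fixed-axis compound train (all bearings frame-fixed)
mesh 1 [70T→91T]: |ω|/ω_in = 1×70/91 = 10/13, sense flips to −
mesh 2 [65T→90T]: |ω|/ω_in = (10/13)×65/90 = 5/9, sense flips to +
mesh 3 [31T→89T]: |ω|/ω_in = (5/9)×31/89 = 155/801, sense flips to −
mesh 4 [73T→73T]: |ω|/ω_in = (155/801)×73/73 = 155/801, sense flips to +
mesh 5 [17T→48T]: |ω|/ω_in = (155/801)×17/48 = 2635/38448, sense flips to −
signed output speed (× input speed) = -2635/38448

-2635/38448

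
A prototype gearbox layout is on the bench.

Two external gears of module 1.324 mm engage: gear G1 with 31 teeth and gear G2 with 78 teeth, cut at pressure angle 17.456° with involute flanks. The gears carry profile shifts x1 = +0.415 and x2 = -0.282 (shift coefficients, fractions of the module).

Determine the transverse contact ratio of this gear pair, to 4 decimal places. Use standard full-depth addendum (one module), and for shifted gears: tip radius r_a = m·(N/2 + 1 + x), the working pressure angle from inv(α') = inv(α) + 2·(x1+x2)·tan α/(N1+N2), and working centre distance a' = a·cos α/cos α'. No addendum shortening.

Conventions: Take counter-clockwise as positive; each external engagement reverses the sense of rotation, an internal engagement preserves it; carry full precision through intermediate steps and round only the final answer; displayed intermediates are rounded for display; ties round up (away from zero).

class = single-mesh tooth geometry [involute pair 31T × 78T, m = 1.324]
base radii: r_b1 = 19.576913, r_b2 = 49.258038
tip radii: r_a1 = 22.395460, r_a2 = 52.586632
inv(α') = inv(17.456°) + 2·(+0.415-0.282)·tan α/(31+78) = 0.01055741  ⇒  α' = 17.88909°
a' = a·cos α / cos α' = 72.1580·cos 17.456°/cos 17.88909° = 72.331993
action lengths: √(r_a1²−r_b1²) = 10.876632, √(r_a2²−r_b2²) = 18.411941
base pitch p_b = π·m·cos α = 3.967915
CR = (10.876632 + 18.411941 − 72.331993·sin 17.88909°)/3.967915 = 1.781782
contact ratio ≈ 1.7818

1.7818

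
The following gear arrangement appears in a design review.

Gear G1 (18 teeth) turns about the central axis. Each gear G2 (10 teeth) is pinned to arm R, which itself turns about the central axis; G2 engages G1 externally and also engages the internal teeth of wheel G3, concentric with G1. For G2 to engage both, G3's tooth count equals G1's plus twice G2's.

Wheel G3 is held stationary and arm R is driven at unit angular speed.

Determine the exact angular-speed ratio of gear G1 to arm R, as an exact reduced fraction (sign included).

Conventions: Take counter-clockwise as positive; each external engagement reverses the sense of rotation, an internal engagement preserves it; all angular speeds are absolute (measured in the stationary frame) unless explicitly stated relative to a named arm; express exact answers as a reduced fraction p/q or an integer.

28/9

topology: planetary set — G1 18T / G2 10T / G3 38T, arm = carrier (Willis)
ring teeth: 18 + 2·10 = 38
18(ω_sun−ω_arm) = −38(ω_ring−ω_arm),  ω_ring = 0, ω_arm = 1
ω_sun = 1 − (38/18)(0−1) = 28/9
ω_out/ω_in = 28/9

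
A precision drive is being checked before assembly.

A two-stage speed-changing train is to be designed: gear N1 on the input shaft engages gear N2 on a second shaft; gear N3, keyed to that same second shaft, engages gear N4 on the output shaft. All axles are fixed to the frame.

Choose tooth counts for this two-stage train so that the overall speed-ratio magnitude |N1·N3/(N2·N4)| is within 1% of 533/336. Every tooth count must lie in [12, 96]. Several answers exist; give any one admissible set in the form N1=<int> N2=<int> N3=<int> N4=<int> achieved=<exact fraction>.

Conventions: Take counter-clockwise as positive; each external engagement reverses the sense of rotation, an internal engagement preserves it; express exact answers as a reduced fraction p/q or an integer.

topology: fixed-axis compound train — 2 stages, target 533/336
target = 533/336 in lowest terms: an exact hit needs N1·N3 = k·533 and N2·N4 = k·336 for one integer k, every count in [12, 96]; additionally prefer no 1:1 stage (N1 ≠ N2, N3 ≠ N4)
k = 1: N1·N3 = 533 = 13·41, N2·N4 = 336 = 12·28
achieved = 13·41/(12·28) = 533/336; |achieved − target| = 0 ≤ 533/33600 ✓

N1=13 N2=12 N3=41 N4=28 achieved=533/336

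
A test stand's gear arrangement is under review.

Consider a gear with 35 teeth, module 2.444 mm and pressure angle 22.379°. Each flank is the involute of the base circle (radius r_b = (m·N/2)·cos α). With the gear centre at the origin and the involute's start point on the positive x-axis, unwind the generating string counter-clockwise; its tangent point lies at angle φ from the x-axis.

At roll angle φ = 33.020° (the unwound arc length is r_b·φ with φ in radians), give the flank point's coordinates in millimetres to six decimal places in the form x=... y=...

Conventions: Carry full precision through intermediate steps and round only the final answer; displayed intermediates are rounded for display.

x=45.581136 y=2.440518

class = single-mesh tooth geometry [base-circle involute, m = 2.444, 35T]
pitch radius r_p = m·N/2 = 2.444·35/2 = 42.770000
base radius r_b = r_p·cos α = 42.770000·cos 22.379° = 39.548805
roll angle φ = 33.020° = 0.57630772 rad
x = r_b·(cos φ + φ·sin φ) = 45.581136
y = r_b·(sin φ − φ·cos φ) = 2.440518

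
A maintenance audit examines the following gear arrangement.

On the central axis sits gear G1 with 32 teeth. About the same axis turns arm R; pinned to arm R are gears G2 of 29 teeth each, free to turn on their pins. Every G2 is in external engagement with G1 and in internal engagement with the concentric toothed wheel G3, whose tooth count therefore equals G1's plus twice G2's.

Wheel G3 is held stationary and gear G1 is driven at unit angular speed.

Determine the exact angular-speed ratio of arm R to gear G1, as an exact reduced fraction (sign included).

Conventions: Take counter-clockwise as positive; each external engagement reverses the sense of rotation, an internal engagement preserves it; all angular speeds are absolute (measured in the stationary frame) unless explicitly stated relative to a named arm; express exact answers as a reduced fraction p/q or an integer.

topology: planetary set — G1 32T / G2 29T / G3 90T, arm = carrier (Willis)
ring teeth: 32 + 2·29 = 90
32(ω_sun−ω_arm) = −90(ω_ring−ω_arm),  ω_ring = 0, ω_sun = 1
32(1−ω_arm) = −90(0−ω_arm)  ⇒  122·ω_arm = 32  ⇒  ω_arm = 16/61
ω_out/ω_in = 16/61

16/61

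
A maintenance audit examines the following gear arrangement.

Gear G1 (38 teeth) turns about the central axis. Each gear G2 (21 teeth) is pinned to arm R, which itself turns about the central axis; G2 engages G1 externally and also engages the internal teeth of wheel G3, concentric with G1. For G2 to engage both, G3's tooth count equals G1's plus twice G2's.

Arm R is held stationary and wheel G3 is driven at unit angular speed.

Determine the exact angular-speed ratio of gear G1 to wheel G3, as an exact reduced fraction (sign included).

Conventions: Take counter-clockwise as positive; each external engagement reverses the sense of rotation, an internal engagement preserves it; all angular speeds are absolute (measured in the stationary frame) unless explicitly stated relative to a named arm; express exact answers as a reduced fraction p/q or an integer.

-40/19

recognized (axles ride arm R): planetary set, 38/21/80 teeth
ring teeth: 38 + 2·21 = 80
38(ω_sun−ω_arm) = −80(ω_ring−ω_arm),  ω_arm = 0, ω_ring = 1
ω_sun = 0 − (80/38)(1−0) = -40/19
ω_out/ω_in = -40/19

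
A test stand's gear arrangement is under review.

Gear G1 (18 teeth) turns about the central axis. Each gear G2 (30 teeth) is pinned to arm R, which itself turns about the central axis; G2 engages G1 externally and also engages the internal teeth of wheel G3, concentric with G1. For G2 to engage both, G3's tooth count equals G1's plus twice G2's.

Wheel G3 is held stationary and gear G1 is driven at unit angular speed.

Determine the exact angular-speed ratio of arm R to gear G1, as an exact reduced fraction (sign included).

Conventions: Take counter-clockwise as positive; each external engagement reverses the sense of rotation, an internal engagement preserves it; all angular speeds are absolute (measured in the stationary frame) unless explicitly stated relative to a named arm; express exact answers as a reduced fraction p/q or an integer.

planetary set (18T centre, 30T on arm, 78T internal) — Willis relation
ring teeth: 18 + 2·30 = 78
18(ω_sun−ω_arm) = −78(ω_ring−ω_arm),  ω_ring = 0, ω_sun = 1
18(1−ω_arm) = −78(0−ω_arm)  ⇒  96·ω_arm = 18  ⇒  ω_arm = 3/16
ω_out/ω_in = 3/16

3/16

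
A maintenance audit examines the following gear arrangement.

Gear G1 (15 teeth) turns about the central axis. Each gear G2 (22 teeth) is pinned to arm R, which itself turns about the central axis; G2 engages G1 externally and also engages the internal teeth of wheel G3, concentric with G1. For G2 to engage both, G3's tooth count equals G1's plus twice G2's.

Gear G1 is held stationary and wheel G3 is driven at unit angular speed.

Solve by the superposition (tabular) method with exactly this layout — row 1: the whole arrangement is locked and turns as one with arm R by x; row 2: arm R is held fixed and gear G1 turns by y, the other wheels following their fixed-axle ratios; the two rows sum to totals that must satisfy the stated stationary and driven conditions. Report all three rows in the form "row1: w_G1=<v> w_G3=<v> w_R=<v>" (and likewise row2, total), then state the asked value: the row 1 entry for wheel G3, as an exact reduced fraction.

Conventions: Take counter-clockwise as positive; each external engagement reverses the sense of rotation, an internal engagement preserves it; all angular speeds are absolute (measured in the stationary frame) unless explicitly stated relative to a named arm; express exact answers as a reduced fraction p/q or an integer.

row1: w_G1=59/74 w_G3=59/74 w_R=59/74
row2: w_G1=-59/74 w_G3=15/74 w_R=0
total: w_G1=0 w_G3=1 w_R=59/74
asked value: 59/74

class = planetary set [G3 = 15+2·22 = 59; Willis about the carrier]
row 1: whole set turns with the arm by x
row 2 — arm fixed, fixed-axis ratios: sun y, ring −(15/59)·y, arm 0
boundary: total ω_sun = x + y = 0 and total ω_ring = x − (15/59)·y = 1  ⇒  y = -59/74, x = 59/74
row 2 ring = −(15/59)·(-59/74) = 15/74
totals (row 1 + row 2): sun 59/74 + (-59/74) = 0, ring 59/74 + 15/74 = 1, arm 59/74 + 0 = 59/74
asked cell (row1, ring) = 59/74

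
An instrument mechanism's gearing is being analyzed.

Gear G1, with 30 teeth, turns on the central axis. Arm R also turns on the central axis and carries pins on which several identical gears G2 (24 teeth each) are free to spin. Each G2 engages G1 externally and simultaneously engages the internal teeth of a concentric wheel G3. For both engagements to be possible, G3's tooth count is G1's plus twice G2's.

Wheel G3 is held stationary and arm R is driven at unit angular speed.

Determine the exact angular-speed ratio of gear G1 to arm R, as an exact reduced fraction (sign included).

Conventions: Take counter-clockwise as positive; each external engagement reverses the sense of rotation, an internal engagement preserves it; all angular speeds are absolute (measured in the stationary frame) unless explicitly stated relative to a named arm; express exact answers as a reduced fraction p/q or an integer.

18/5

planetary set (30T centre, 24T on arm, 78T internal) — Willis relation
ring teeth: 30 + 2·24 = 78
30(ω_sun−ω_arm) = −78(ω_ring−ω_arm),  ω_ring = 0, ω_arm = 1
ω_sun = 1 − (78/30)(0−1) = 18/5
ω_out/ω_in = 18/5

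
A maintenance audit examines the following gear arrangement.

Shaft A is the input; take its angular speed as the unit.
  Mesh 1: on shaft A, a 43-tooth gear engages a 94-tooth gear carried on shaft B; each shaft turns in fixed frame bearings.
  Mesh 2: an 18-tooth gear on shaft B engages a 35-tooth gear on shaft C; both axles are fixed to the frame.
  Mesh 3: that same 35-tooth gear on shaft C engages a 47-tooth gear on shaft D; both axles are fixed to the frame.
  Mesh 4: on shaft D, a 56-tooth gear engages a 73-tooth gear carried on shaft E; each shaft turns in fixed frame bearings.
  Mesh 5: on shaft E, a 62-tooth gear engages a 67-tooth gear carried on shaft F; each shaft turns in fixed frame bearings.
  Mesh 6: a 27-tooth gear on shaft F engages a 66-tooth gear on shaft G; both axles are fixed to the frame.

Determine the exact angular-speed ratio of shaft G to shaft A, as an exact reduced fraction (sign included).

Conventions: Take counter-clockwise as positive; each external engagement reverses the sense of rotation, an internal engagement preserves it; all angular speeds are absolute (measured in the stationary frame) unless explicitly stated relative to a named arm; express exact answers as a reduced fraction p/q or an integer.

class = fixed-axis compound train [6 meshes; 6 ratios multiply, 6 sense flips]
mesh 1 [43T→94T]: running ratio 43/94, sense −
mesh 2 [18T→35T]: running ratio 387/1645, sense +
mesh 3 [35T→47T]: running ratio 387/2209, sense −
mesh 4 [56T→73T]: running ratio 21672/161257, sense +
mesh 5 [62T→67T]: running ratio 1343664/10804219, sense −
mesh 6 [27T→66T]: running ratio 6046488/118846409, sense +
ω_out/ω_in = 6046488/118846409

6046488/118846409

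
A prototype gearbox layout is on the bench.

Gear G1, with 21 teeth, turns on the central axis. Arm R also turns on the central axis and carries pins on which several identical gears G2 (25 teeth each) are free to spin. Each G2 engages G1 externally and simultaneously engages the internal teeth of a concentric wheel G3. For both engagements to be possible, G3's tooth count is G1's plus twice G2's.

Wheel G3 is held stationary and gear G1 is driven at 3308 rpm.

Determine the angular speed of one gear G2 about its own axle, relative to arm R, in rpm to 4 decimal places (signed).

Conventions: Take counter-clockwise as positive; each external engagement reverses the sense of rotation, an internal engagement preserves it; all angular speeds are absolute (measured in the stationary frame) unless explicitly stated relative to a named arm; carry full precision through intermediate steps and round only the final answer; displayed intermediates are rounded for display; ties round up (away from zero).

class = planetary set [G3 = 21+2·25 = 71; Willis about the carrier]
normalise by the input: solve with ω_sun = 1, then scale by 3308 rpm
ring teeth: 21 + 2·25 = 71
21(ω_sun−ω_arm) = −71(ω_ring−ω_arm),  ω_ring = 0, ω_sun = 1
21(1−ω_arm) = −71(0−ω_arm)  ⇒  92·ω_arm = 21  ⇒  ω_arm = 21/92
sun–planet mesh: 21·(1−21/92) = −25·(ω_p−ω_arm)  ⇒  ω_p−ω_arm = -1491/2300
scale: ω_p−ω_arm = -1491/2300 × 3308 rpm = -2144.4470 rpm

-2144.4470 rpm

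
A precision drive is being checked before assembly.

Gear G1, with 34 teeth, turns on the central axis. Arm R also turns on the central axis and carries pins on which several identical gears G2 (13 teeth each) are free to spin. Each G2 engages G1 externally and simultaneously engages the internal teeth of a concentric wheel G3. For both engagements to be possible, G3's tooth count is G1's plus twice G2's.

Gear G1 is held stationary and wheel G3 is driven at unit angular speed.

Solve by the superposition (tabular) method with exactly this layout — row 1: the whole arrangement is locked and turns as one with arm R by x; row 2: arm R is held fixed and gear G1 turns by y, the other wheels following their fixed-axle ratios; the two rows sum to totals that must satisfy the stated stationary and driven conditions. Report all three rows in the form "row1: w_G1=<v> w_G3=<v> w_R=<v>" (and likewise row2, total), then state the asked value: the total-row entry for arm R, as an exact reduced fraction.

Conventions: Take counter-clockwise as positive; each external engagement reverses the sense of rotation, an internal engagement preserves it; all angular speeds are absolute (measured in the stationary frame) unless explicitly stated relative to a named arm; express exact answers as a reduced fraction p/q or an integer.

class = planetary set [G3 = 34+2·13 = 60; Willis about the carrier]
row 1 (train locked, turned with arm): all members turn x
row 2 — arm fixed, fixed-axis ratios: sun y, ring −(34/60)·y, arm 0
boundary: total ω_sun = x + y = 0 and total ω_ring = x − (34/60)·y = 1  ⇒  y = -30/47, x = 30/47
row 2 ring = −(34/60)·(-30/47) = 17/47
totals (row 1 + row 2): sun 30/47 + (-30/47) = 0, ring 30/47 + 17/47 = 1, arm 30/47 + 0 = 30/47
asked cell (total, arm) = 30/47

row1: w_G1=30/47 w_G3=30/47 w_R=30/47
row2: w_G1=-30/47 w_G3=17/47 w_R=0
total: w_G1=0 w_G3=1 w_R=30/47
asked value: 30/47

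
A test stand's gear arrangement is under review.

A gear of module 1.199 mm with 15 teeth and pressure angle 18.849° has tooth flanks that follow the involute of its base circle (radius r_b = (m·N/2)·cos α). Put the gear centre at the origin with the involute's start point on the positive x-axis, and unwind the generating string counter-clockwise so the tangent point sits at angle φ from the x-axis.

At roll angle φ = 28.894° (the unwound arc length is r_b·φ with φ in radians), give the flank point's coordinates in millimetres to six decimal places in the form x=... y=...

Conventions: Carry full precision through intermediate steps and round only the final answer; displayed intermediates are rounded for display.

x=9.524566 y=0.354643

class = single-mesh tooth geometry [base-circle involute, m = 1.199, 15T]
pitch radius r_p = m·N/2 = 1.199·15/2 = 8.992500
base radius r_b = r_p·cos α = 8.992500·cos 18.849° = 8.510262
roll angle φ = 28.894° = 0.50429543 rad
x = r_b·(cos φ + φ·sin φ) = 9.524566
y = r_b·(sin φ − φ·cos φ) = 0.354643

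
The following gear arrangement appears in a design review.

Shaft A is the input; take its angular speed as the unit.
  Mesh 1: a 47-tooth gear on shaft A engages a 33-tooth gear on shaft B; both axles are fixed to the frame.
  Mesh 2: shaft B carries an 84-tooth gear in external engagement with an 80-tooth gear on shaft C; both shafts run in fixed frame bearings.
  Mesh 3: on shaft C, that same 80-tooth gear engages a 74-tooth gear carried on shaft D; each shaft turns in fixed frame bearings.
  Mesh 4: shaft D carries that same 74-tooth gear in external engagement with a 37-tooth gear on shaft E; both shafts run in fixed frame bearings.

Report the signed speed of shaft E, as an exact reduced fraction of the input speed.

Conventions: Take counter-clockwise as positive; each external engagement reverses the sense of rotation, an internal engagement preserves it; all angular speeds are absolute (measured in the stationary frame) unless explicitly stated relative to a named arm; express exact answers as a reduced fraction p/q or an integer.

1316/407

4-mesh fixed-axis compound train (all bearings frame-fixed)
mesh 1 [47T→33T]: |ω|/ω_in = 1×47/33 = 47/33, sense flips to −
mesh 2 [84T→80T]: |ω|/ω_in = (47/33)×84/80 = 329/220, sense flips to +
mesh 3 [80T→74T]: |ω|/ω_in = (329/220)×80/74 = 658/407, sense flips to −
mesh 4 [74T→37T]: |ω|/ω_in = (658/407)×74/37 = 1316/407, sense flips to +
signed output speed (× input speed) = 1316/407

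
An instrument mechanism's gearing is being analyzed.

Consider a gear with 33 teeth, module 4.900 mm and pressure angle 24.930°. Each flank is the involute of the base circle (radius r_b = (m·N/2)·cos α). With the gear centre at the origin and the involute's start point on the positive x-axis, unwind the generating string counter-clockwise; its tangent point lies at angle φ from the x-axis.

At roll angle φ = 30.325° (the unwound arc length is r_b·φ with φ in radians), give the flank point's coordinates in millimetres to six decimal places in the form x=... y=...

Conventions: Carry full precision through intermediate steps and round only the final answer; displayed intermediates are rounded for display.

single-mesh involute tooth geometry (33T wheel at module 4.900)
pitch radius r_p = m·N/2 = 4.900·33/2 = 80.850000
base radius r_b = r_p·cos α = 80.850000·cos 24.930° = 73.316675
roll angle φ = 30.325° = 0.52927110 rad
x = r_b·(cos φ + φ·sin φ) = 82.877652
y = r_b·(sin φ − φ·cos φ) = 3.522907

x=82.877652 y=3.522907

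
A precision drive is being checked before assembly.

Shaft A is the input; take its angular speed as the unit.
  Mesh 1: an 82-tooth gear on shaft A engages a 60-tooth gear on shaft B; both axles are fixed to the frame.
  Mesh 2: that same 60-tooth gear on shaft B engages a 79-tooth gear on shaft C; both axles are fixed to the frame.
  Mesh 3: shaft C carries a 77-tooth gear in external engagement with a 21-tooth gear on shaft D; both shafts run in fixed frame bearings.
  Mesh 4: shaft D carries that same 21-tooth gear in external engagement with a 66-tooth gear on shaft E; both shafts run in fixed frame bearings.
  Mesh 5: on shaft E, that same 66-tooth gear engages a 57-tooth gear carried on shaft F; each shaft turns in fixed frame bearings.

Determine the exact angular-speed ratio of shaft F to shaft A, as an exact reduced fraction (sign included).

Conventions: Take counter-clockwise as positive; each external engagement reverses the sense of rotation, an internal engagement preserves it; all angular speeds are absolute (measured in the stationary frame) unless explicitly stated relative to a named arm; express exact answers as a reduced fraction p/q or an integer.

class = fixed-axis compound train [5 meshes; 5 ratios multiply, 5 sense flips]
mesh 1 [82T→60T]: running ratio 41/30, sense −
mesh 2 [60T→79T]: running ratio 82/79, sense +
mesh 3 [77T→21T]: running ratio 902/237, sense −
mesh 4 [21T→66T]: running ratio 287/237, sense +
mesh 5 [66T→57T]: running ratio 6314/4503, sense −
ω_out/ω_in = -6314/4503

-6314/4503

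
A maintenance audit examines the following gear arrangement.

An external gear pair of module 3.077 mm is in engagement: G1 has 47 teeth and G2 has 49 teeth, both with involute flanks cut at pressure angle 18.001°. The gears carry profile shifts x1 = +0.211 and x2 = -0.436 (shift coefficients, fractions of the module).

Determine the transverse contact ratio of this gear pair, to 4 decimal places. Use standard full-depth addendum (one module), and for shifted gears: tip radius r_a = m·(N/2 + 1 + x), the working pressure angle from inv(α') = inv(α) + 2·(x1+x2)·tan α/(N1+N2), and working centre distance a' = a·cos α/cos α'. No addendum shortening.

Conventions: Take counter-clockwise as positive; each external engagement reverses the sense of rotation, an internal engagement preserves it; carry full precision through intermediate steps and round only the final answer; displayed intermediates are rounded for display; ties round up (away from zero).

class = single-mesh tooth geometry [involute pair 47T × 49T, m = 3.077]
base radii: r_b1 = 68.770031, r_b2 = 71.696415
tip radii: r_a1 = 76.035747, r_a2 = 77.121928
inv(α') = inv(18.001°) + 2·(+0.211-0.436)·tan α/(47+49) = 0.00923912  ⇒  α' = 17.13037°
a' = a·cos α / cos α' = 147.6960·cos 18.001°/cos 17.13037° = 146.987235
action lengths: √(r_a1²−r_b1²) = 32.436363, √(r_a2²−r_b2²) = 28.415063
base pitch p_b = π·m·cos α = 9.193507
CR = (32.436363 + 28.415063 − 146.987235·sin 17.13037°)/9.193507 = 1.909695
contact ratio ≈ 1.9097

1.9097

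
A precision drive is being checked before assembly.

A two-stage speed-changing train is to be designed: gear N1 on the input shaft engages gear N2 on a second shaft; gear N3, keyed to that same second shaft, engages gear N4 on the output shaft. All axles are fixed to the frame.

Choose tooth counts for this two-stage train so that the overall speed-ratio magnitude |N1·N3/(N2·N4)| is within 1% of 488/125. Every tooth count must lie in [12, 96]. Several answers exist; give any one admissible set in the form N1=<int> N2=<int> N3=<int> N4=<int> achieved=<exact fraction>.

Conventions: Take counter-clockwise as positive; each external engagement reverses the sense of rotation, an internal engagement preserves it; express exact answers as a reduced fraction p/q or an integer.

2-stage fixed-axis compound train for ratio 488/125
target = 488/125 in lowest terms: an exact hit needs N1·N3 = k·488 and N2·N4 = k·125 for one integer k, every count in [12, 96]; additionally prefer no 1:1 stage (N1 ≠ N2, N3 ≠ N4)
k = 1…2: no 1:1-free in-range split of k·488 and k·125 into factor pairs; take k = 3
k = 3: N1·N3 = 1464 = 24·61, N2·N4 = 375 = 15·25
achieved = 24·61/(15·25) = 488/125; |achieved − target| = 0 ≤ 122/3125 ✓

N1=24 N2=15 N3=61 N4=25 achieved=488/125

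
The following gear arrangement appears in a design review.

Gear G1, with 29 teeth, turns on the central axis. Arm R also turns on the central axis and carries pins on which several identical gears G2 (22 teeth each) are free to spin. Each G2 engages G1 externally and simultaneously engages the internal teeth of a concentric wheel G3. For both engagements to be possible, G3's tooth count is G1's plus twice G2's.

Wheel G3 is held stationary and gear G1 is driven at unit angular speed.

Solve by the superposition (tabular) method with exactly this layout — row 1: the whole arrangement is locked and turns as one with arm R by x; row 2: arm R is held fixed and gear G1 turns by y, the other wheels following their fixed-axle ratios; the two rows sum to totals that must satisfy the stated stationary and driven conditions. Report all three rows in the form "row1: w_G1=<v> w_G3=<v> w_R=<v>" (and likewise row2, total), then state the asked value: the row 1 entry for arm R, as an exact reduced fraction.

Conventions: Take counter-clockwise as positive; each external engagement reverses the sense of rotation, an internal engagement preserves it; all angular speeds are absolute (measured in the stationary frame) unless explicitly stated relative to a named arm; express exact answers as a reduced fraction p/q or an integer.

row1: w_G1=29/102 w_G3=29/102 w_R=29/102
row2: w_G1=73/102 w_G3=-29/102 w_R=0
total: w_G1=1 w_G3=0 w_R=29/102
asked value: 29/102

planetary set (29T centre, 22T on arm, 73T internal) — Willis relation
superposition row 1 [locked train]: every member turns x
superposition row 2 [arm held]: sun y, ring −(29/73)·y, arm 0
boundary: total ω_ring = x − (29/73)·y = 0 and total ω_sun = x + y = 1  ⇒  y = 73/102, x = 29/102
row 2 ring = −(29/73)·73/102 = -29/102
totals (row 1 + row 2): sun 29/102 + 73/102 = 1, ring 29/102 + (-29/102) = 0, arm 29/102 + 0 = 29/102
asked cell (row1, arm) = 29/102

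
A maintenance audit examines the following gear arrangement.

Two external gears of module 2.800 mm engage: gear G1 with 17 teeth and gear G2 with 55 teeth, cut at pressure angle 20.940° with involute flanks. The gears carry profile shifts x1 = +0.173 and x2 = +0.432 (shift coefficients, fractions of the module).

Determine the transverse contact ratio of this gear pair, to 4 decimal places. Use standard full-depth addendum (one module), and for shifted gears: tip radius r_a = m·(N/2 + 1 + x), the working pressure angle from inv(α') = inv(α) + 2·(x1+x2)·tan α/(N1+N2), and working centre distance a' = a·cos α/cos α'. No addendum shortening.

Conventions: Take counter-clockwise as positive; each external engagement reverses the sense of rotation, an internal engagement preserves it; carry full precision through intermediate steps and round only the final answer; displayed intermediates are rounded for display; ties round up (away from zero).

1.5163

class = single-mesh tooth geometry [involute pair 17T × 55T, m = 2.800]
base radii: r_b1 = 22.228134, r_b2 = 71.914550
tip radii: r_a1 = 27.084400, r_a2 = 81.009600
inv(α') = inv(20.940°) + 2·(+0.173+0.432)·tan α/(17+55) = 0.02362193  ⇒  α' = 23.18057°
a' = a·cos α / cos α' = 100.8000·cos 20.940°/cos 23.18057° = 102.410391
action lengths: √(r_a1²−r_b1²) = 15.474973, √(r_a2²−r_b2²) = 37.294139
base pitch p_b = π·m·cos α = 8.215499
CR = (15.474973 + 37.294139 − 102.410391·sin 23.18057°)/8.215499 = 1.516315
contact ratio ≈ 1.5163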